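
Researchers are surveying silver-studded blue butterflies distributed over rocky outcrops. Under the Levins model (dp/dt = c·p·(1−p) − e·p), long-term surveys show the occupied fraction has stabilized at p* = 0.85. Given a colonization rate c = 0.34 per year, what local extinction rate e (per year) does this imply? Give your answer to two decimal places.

At equilibrium c(1−p*) = e.
e = 0.34 × (1 − 0.85) = 0.34 × 0.1500 = 0.0510.

0.05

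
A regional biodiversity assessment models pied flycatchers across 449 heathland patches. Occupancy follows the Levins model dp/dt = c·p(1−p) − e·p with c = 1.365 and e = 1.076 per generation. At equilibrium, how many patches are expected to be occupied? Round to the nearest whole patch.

95

p* = 1 − e/c = 1 − 1.076/1.365 = 0.2117.
Expected occupied patches = N × p* = 449 × 0.2117 = 95.06 ≈ 95.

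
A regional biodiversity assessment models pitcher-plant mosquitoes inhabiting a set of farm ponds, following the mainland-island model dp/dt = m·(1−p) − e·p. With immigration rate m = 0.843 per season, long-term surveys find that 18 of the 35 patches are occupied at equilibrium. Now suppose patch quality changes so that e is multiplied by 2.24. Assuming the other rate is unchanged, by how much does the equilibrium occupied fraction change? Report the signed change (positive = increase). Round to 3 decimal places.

Observed p* = 18/35 = 0.51429.
Balance m(1−p*) = e·p* gives e = m(1−p*)/p* = 0.843×0.48571/0.51429 = 0.79615.
New p* = m/(m+e) = 0.84300/(0.84300+1.78338) = 0.32097.
Δp* = 0.32097 − 0.51429 = -0.19332.

-0.193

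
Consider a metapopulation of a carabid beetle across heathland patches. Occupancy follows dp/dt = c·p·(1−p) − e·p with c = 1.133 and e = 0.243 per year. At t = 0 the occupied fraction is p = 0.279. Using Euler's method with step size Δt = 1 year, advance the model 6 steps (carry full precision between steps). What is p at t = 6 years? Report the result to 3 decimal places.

0.785

Update rule: p ← p + [c·p·(1−p) − e·p]·Δt with Δt = 1.
p: 0.27900 → 0.43912  (Δp = +0.16012)
p: 0.43912 → 0.61146  (Δp = +0.17234)
p: 0.61146 → 0.73205  (Δp = +0.12059)
p: 0.73205 → 0.77640  (Δp = +0.04435)
p: 0.77640 → 0.78443  (Δp = +0.00802)
p: 0.78443 → 0.78540  (Δp = +0.00098)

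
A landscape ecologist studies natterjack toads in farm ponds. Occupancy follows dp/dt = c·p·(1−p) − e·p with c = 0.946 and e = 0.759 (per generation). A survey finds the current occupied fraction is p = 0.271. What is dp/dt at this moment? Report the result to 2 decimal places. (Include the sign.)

Colonization term: c·p·(1−p) = 0.946×0.271×0.7290 = 0.18689.
Extinction term: e·p = 0.20569.
dp/dt = 0.18689 − 0.20569 = -0.01880.

-0.02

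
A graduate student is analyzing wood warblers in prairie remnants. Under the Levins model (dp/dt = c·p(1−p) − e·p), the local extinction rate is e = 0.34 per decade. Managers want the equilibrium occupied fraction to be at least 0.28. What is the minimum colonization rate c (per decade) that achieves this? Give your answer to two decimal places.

p* = 1 − e/c ≥ 0.28 requires e/c ≤ 0.7200, i.e. c ≥ e/0.7200.
c_min = 0.34/0.7200 = 0.4722.

0.47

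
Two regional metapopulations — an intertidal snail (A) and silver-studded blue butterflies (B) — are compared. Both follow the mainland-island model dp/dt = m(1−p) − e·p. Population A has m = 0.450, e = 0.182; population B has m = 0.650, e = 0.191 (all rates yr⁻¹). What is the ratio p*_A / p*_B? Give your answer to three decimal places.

A: p*_A = m/(m+e) = 0.450/0.6320 = 0.7120.
B: p*_B = 0.650/0.8410 = 0.7729.
p*_A / p*_B = 0.7120/0.7729 = 0.9213.

0.921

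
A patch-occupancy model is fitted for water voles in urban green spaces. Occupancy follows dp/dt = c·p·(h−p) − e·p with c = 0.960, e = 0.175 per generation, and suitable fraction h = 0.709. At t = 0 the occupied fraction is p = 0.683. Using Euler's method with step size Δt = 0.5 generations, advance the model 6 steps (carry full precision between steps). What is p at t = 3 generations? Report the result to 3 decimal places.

0.547

Update rule: p ← p + [c·p·(h−p) − e·p]·Δt with Δt = 0.5.
step 1: Δp = -0.05124, p = 0.63176
step 2: Δp = -0.03186, p = 0.59990
step 3: Δp = -0.02108, p = 0.57883
step 4: Δp = -0.01448, p = 0.56435
step 5: Δp = -0.01020, p = 0.55415
step 6: Δp = -0.00730, p = 0.54685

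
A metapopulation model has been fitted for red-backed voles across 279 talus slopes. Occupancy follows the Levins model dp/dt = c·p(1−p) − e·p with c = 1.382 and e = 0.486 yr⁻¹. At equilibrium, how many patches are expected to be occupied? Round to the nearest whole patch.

p* = 1 − e/c = 1 − 0.486/1.382 = 0.6483.
Expected occupied patches = N × p* = 279 × 0.6483 = 180.89 ≈ 181.

181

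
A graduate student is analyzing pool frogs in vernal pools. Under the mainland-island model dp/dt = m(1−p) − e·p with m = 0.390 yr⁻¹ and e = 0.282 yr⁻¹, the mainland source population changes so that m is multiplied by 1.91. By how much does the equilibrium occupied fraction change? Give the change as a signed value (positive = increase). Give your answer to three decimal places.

Before: p* = 0.390/(0.390+0.282) = 0.5804.
After: m = 0.7449, e = 0.282; p* = 0.7449/1.0269 = 0.7254.
Δp* = 0.7254 − 0.5804 = +0.1450.

0.145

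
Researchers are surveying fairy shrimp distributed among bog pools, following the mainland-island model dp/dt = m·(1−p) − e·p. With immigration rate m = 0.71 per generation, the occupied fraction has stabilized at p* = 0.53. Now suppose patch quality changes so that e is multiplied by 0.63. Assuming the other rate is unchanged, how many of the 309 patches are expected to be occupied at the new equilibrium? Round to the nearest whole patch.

Balance m(1−p*) = e·p* gives e = m(1−p*)/p* = 0.71×0.47000/0.53000 = 0.62962.
New p* = m/(m+e) = 0.71000/(0.71000+0.39666) = 0.64157.
Expected occupied = 309 × 0.64157 = 198.25 ≈ 198.

198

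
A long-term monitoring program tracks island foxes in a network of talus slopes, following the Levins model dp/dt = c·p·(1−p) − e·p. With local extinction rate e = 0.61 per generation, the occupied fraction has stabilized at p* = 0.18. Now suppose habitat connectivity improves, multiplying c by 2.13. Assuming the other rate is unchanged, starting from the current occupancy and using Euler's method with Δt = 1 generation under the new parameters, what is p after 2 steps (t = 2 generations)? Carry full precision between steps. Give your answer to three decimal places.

Balance c(1−p*) = e gives c = e/(1 − 0.18000) = 0.61/0.82000 = 0.74390.
Starting from p₀ = 0.18000; update p ← p + (dp/dt)·Δt with the new parameters.
step 1: Δp = +0.12407, p = 0.30407
step 2: Δp = +0.14982, p = 0.45389

0.454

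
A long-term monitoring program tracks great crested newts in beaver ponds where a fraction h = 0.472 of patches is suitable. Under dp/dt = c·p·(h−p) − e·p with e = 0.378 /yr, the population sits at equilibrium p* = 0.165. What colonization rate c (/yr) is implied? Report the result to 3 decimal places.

1.231

At equilibrium c(h−p*) = e, so c = e/(h−p*).
c = 0.378/(0.472 − 0.165) = 0.378/0.3070 = 1.2313.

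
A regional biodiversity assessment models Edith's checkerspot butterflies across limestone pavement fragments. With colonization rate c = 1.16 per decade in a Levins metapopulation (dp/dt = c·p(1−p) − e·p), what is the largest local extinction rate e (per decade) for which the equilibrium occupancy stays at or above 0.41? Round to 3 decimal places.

0.684

1 − e/c ≥ 0.41 ⇒ e ≤ c(1 − 0.41) = 1.16 × 0.5900.
e_max = 0.6844.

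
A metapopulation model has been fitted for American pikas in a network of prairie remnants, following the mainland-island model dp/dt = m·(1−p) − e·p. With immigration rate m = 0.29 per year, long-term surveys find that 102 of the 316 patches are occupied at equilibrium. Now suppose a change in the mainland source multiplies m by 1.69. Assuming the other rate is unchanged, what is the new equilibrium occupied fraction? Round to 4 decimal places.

0.4461

Observed p* = 102/316 = 0.32278.
Balance m(1−p*) = e·p* gives e = m(1−p*)/p* = 0.29×0.67722/0.32278 = 0.60844.
New p* = m/(m+e) = 0.49010/(0.49010+0.60844) = 0.44614.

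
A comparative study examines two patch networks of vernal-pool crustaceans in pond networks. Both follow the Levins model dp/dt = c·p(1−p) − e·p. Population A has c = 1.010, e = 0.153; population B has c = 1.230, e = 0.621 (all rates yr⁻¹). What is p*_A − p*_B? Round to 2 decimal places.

A: p*_A = 1 − 0.153/1.010 = 0.8485.
B: p*_B = 1 − 0.621/1.230 = 0.4951.
p*_A − p*_B = 0.8485 − 0.4951 = 0.3534.

0.35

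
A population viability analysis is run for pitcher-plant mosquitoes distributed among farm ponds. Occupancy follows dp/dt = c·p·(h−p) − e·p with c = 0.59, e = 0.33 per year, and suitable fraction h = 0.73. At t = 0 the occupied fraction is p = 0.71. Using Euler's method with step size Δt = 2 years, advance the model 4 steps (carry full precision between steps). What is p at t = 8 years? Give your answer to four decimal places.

Update rule: p ← p + [c·p·(h−p) − e·p]·Δt with Δt = 2.
t = 2: p = 0.71000 + (-0.45184) = 0.25816
t = 4: p = 0.25816 + (-0.02665) = 0.23151
t = 6: p = 0.23151 + (-0.01662) = 0.21489
t = 8: p = 0.21489 + (-0.01121) = 0.20368

0.2037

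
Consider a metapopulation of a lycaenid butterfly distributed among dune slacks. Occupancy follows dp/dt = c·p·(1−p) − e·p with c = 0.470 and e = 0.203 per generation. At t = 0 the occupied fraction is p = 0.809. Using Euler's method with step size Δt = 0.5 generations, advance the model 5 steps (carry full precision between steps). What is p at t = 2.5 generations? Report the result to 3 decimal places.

0.661

Update rule: p ← p + [c·p·(1−p) − e·p]·Δt with Δt = 0.5.
  1  |  dp/dt·Δt = -0.045802  |  p_1 = 0.763198
  2  |  dp/dt·Δt = -0.034994  |  p_2 = 0.728205
  3  |  dp/dt·Δt = -0.027401  |  p_3 = 0.700804
  4  |  dp/dt·Δt = -0.021857  |  p_4 = 0.678946
  5  |  dp/dt·Δt = -0.017688  |  p_5 = 0.661258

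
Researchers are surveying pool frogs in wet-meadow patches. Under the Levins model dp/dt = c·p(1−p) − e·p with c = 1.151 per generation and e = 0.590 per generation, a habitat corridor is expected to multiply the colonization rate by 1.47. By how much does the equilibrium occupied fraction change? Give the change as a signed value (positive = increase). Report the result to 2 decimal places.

0.16

Before: p* = 1 − 0.590/1.151 = 0.4874.
After the change, c = 1.69197, e = 0.59, so p* = 1 − 0.59/1.69197 = 0.6513.
Δp* = 0.6513 − 0.4874 = +0.1639.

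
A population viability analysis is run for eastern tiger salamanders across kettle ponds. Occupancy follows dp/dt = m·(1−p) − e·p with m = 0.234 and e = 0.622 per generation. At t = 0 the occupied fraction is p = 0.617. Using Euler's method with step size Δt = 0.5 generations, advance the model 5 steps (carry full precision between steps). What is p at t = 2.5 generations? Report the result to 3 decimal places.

0.294

Update rule: p ← p + [m·(1−p) − e·p]·Δt with Δt = 0.5.
  1  |  dp/dt·Δt = -0.147076  |  p_1 = 0.469924
  2  |  dp/dt·Δt = -0.084127  |  p_2 = 0.385797
  3  |  dp/dt·Δt = -0.048121  |  p_3 = 0.337676
  4  |  dp/dt·Δt = -0.027525  |  p_4 = 0.310150
  5  |  dp/dt·Δt = -0.015744  |  p_5 = 0.294406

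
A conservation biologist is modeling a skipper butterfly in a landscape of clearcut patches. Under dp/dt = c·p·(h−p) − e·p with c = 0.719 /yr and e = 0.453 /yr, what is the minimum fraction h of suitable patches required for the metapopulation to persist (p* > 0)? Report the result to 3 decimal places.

p* = h − e/c is positive only when h > e/c.
h_min = e/c = 0.453/0.719 = 0.6300.

0.630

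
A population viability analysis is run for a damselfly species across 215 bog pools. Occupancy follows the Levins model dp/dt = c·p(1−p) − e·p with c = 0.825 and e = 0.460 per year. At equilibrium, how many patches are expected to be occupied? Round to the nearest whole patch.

95

p* = 1 − e/c = 1 − 0.460/0.825 = 0.4424.
Expected occupied patches = N × p* = 215 × 0.4424 = 95.12 ≈ 95.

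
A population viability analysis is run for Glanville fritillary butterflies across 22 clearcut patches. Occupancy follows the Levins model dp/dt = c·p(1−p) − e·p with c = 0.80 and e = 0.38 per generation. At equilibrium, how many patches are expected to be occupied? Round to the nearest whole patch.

12

p* = 1 − e/c = 1 − 0.38/0.80 = 0.5250.
Expected occupied patches = N × p* = 22 × 0.5250 = 11.55 ≈ 12.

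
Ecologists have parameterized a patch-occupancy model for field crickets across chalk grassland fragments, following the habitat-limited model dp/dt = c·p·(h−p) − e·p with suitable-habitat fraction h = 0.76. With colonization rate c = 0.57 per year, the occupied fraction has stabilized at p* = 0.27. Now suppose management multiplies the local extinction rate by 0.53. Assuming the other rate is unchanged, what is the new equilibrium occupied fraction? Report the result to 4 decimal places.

0.5003

Balance c(h−p*) = e gives e = 0.57×(0.76 − 0.27000) = 0.27930.
New p* = 0.76 − e/c = 0.76 − 0.14803/0.57000 = 0.50030.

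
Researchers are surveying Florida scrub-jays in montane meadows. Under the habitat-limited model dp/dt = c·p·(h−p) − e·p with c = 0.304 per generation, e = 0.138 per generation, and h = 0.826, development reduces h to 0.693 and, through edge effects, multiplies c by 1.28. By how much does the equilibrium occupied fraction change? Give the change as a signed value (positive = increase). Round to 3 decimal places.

Before: p* = h − e/c = 0.826 − 0.138/0.304 = 0.826 − 0.4539 = 0.3721.
After: c = 0.38912, e = 0.138, h = 0.693; p* = 0.693 − 0.138/0.38912 = 0.3384.
Δp* = 0.3384 − 0.3721 = -0.0337.

-0.034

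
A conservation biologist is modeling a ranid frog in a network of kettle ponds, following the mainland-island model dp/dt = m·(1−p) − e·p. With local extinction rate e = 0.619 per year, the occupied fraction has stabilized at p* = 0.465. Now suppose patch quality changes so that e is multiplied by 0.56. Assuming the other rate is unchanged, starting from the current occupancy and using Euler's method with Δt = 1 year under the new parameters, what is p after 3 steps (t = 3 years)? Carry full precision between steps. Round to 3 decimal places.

Balance m(1−p*) = e·p* gives m = e·p*/(1−p*) = 0.619×0.46500/0.53500 = 0.53801.
Starting from p₀ = 0.46500; update p ← p + (dp/dt)·Δt with the new parameters.
  1  |  dp/dt·Δt = +0.126647  |  p_1 = 0.591647
  2  |  dp/dt·Δt = +0.014609  |  p_2 = 0.606256
  3  |  dp/dt·Δt = +0.001685  |  p_3 = 0.607941

0.608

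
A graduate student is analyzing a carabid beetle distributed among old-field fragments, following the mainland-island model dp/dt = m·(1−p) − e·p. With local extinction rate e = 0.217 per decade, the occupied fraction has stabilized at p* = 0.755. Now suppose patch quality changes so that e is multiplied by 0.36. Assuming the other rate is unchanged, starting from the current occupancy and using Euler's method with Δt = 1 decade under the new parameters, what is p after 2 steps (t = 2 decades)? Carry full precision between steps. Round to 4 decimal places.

0.8864

Balance m(1−p*) = e·p* gives m = e·p*/(1−p*) = 0.217×0.75500/0.24500 = 0.66871.
Starting from p₀ = 0.75500; update p ← p + (dp/dt)·Δt with the new parameters.
p: 0.75500 → 0.85985  (Δp = +0.10485)
p: 0.85985 → 0.88640  (Δp = +0.02655)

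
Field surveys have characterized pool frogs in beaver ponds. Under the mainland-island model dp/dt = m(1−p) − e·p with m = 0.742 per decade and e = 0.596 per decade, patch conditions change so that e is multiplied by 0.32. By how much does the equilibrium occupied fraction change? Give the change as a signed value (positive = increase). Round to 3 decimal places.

0.241

Before: p* = 0.742/(0.742+0.596) = 0.5546.
After: m = 0.742, e = 0.19072; p* = 0.742/0.9327 = 0.7955.
Δp* = 0.7955 − 0.5546 = +0.2410.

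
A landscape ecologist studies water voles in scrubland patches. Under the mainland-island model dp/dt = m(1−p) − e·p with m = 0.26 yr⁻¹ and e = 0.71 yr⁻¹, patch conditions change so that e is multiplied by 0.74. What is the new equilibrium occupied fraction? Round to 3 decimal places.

0.331

Before: p* = 0.26/(0.26+0.71) = 0.2680.
After: m = 0.26, e = 0.5254; p* = 0.26/0.7854 = 0.3310.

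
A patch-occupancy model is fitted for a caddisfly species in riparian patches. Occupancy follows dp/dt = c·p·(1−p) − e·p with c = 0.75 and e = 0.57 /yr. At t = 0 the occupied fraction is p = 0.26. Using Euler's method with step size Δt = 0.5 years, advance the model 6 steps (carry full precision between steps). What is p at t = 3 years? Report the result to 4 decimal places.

0.2509

Update rule: p ← p + [c·p·(1−p) − e·p]·Δt with Δt = 0.5.
  1  |  dp/dt·Δt = -0.001950  |  p_1 = 0.258050
  2  |  dp/dt·Δt = -0.001747  |  p_2 = 0.256303
  3  |  dp/dt·Δt = -0.001567  |  p_3 = 0.254736
  4  |  dp/dt·Δt = -0.001408  |  p_4 = 0.253329
  5  |  dp/dt·Δt = -0.001266  |  p_5 = 0.252062
  6  |  dp/dt·Δt = -0.001140  |  p_6 = 0.250922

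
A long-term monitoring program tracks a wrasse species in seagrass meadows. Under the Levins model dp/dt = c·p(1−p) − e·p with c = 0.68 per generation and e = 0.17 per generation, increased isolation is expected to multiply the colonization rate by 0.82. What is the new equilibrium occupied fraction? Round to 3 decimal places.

0.695

Before: p* = 1 − 0.17/0.68 = 0.7500.
After the change, c = 0.5576, e = 0.17, so p* = 1 − 0.17/0.5576 = 0.6951.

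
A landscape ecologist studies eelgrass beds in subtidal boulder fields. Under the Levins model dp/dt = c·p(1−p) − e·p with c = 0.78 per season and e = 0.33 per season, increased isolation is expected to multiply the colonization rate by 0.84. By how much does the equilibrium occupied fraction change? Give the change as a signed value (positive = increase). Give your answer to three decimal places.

-0.081

Before: p* = 1 − 0.33/0.78 = 0.5769.
After the change, c = 0.6552, e = 0.33, so p* = 1 − 0.33/0.6552 = 0.4963.
Δp* = 0.4963 − 0.5769 = -0.0806.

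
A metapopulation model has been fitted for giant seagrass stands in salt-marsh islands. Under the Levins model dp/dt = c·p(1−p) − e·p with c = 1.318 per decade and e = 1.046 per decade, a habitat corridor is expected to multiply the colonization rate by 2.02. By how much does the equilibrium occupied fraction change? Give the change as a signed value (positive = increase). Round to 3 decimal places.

0.401

Before: p* = 1 − 1.046/1.318 = 0.2064.
After the change, c = 2.66236, e = 1.046, so p* = 1 − 1.046/2.66236 = 0.6071.
Δp* = 0.6071 − 0.2064 = +0.4007.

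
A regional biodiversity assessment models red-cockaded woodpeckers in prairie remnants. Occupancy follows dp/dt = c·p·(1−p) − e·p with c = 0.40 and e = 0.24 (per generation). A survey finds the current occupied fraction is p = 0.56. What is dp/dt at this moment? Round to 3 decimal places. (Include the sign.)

Colonization term: c·p·(1−p) = 0.40×0.56×0.4400 = 0.09856.
Extinction term: e·p = 0.13440.
dp/dt = 0.09856 − 0.13440 = -0.03584.

-0.036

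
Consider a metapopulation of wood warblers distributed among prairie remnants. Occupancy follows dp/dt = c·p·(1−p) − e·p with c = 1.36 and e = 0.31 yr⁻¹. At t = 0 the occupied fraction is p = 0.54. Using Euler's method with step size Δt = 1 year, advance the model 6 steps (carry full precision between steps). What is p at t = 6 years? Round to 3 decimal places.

0.772

Update rule: p ← p + [c·p·(1−p) − e·p]·Δt with Δt = 1.
  1  |  dp/dt·Δt = +0.170424  |  p_1 = 0.710424
  2  |  dp/dt·Δt = +0.059550  |  p_2 = 0.769974
  3  |  dp/dt·Δt = +0.002183  |  p_3 = 0.772157
  4  |  dp/dt·Δt = -0.000103  |  p_4 = 0.772054
  5  |  dp/dt·Δt = +0.000005  |  p_5 = 0.772059
  6  |  dp/dt·Δt = -0.000000  |  p_6 = 0.772059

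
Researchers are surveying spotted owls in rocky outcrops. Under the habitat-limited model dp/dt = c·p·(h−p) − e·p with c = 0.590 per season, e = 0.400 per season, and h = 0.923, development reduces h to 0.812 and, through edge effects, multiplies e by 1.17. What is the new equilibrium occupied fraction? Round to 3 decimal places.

Before: p* = h − e/c = 0.923 − 0.400/0.590 = 0.923 − 0.6780 = 0.2450.
After: c = 0.59, e = 0.468, h = 0.812; p* = 0.812 − 0.468/0.59 = 0.0188.

0.019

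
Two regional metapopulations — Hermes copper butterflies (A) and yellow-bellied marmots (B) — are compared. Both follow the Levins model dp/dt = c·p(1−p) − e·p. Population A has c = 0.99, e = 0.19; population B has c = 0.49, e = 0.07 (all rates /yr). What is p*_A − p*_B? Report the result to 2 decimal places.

A: p*_A = 1 − 0.19/0.99 = 0.8081.
B: p*_B = 1 − 0.07/0.49 = 0.8571.
p*_A − p*_B = 0.8081 − 0.8571 = -0.0491.

-0.05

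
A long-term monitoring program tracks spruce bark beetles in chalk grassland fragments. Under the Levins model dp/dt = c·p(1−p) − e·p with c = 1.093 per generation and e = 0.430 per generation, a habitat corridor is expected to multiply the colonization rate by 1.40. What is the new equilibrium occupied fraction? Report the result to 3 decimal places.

Before: p* = 1 − 0.430/1.093 = 0.6066.
After the change, c = 1.5302, e = 0.43, so p* = 1 − 0.43/1.5302 = 0.7190.

0.719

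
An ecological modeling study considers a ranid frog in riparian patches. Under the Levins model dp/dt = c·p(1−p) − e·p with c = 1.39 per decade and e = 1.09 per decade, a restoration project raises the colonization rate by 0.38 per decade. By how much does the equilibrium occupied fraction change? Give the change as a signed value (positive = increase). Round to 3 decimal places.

Before: p* = 1 − 1.09/1.39 = 0.2158.
After the change, c = 1.77, e = 1.09, so p* = 1 − 1.09/1.77 = 0.3842.
Δp* = 0.3842 − 0.2158 = +0.1684.

0.168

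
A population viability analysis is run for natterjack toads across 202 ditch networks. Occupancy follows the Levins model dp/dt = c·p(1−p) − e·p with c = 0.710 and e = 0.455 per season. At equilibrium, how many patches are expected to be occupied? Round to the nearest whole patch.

73

p* = 1 − e/c = 1 − 0.455/0.710 = 0.3592.
Expected occupied patches = N × p* = 202 × 0.3592 = 72.55 ≈ 73.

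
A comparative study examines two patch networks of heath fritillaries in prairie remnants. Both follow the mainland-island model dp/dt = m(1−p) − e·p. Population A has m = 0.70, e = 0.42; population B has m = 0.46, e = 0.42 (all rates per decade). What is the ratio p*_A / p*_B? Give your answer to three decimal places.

1.196

A: p*_A = m/(m+e) = 0.70/1.1200 = 0.6250.
B: p*_B = 0.46/0.8800 = 0.5227.
p*_A / p*_B = 0.6250/0.5227 = 1.1957.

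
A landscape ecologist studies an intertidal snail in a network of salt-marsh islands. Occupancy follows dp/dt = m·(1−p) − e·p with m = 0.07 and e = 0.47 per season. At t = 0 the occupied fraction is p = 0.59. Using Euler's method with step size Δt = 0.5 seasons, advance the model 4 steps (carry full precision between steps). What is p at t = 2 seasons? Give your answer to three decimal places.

Update rule: p ← p + [m·(1−p) − e·p]·Δt with Δt = 0.5.
step 1: Δp = -0.12430, p = 0.46570
step 2: Δp = -0.09074, p = 0.37496
step 3: Δp = -0.06624, p = 0.30872
step 4: Δp = -0.04835, p = 0.26037

0.260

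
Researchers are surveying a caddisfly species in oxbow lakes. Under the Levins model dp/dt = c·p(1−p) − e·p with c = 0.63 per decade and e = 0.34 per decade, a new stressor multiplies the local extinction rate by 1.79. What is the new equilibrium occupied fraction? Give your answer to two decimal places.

Before: p* = 1 − 0.34/0.63 = 0.4603.
After the change, c = 0.63, e = 0.6086, so p* = 1 − 0.6086/0.63 = 0.0340.

0.03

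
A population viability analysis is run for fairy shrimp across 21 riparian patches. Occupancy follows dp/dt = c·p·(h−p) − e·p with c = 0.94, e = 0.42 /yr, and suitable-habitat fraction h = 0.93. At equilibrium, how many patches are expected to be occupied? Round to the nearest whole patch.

p* = h − e/c = 0.93 − 0.4468 = 0.4832.
Expected occupied patches = N × p* = 21 × 0.4832 = 10.15 ≈ 10.

10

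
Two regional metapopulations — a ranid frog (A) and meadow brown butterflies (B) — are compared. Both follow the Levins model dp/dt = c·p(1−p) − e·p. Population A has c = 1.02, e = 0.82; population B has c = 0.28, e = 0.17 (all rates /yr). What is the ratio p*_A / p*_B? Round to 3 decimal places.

A: p*_A = 1 − 0.82/1.02 = 0.1961.
B: p*_B = 1 − 0.17/0.28 = 0.3929.
p*_A / p*_B = 0.1961/0.3929 = 0.4991.

0.499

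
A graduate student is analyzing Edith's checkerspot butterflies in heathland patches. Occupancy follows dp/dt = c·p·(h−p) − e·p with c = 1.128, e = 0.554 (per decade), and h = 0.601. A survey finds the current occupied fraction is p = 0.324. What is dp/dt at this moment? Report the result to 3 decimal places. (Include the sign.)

-0.078

Colonization term: c·p·(h−p) = 1.128×0.324×0.2770 = 0.10124.
Extinction term: e·p = 0.17950.
dp/dt = 0.10124 − 0.17950 = -0.07826.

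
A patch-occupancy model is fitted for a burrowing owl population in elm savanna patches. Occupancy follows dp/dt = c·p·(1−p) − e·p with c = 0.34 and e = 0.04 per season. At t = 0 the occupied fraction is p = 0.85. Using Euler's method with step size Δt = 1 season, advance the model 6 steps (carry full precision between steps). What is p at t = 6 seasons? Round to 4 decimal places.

0.8784

Update rule: p ← p + [c·p·(1−p) − e·p]·Δt with Δt = 1.
t = 1: p = 0.85000 + (+0.00935) = 0.85935
t = 2: p = 0.85935 + (+0.00672) = 0.86607
t = 3: p = 0.86607 + (+0.00479) = 0.87087
t = 4: p = 0.87087 + (+0.00340) = 0.87427
t = 5: p = 0.87427 + (+0.00240) = 0.87667
t = 6: p = 0.87667 + (+0.00169) = 0.87836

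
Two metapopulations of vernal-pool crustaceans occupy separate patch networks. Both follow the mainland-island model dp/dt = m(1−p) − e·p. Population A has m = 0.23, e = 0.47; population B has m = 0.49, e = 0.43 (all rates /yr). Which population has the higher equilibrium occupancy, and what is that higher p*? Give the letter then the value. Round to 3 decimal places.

B, 0.533

A: p*_A = m/(m+e) = 0.23/0.7000 = 0.3286.
B: p*_B = 0.49/0.9200 = 0.5326.
B is higher at 0.5326.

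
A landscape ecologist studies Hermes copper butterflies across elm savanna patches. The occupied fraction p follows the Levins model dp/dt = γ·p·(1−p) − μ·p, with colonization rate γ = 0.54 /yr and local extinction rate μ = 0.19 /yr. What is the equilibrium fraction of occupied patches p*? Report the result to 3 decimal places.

Setting dp/dt = 0 and dividing through by p* gives γ·(1−p*) = μ.
So p* = 1 − μ/γ = 1 − 0.19/0.54 = 1 − 0.3519 = 0.6481.

0.648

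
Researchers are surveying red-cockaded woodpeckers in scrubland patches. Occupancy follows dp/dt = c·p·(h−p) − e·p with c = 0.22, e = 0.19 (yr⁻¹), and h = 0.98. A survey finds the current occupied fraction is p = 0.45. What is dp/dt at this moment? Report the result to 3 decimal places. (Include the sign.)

Colonization term: c·p·(h−p) = 0.22×0.45×0.5300 = 0.05247.
Extinction term: e·p = 0.08550.
dp/dt = 0.05247 − 0.08550 = -0.03303.

-0.033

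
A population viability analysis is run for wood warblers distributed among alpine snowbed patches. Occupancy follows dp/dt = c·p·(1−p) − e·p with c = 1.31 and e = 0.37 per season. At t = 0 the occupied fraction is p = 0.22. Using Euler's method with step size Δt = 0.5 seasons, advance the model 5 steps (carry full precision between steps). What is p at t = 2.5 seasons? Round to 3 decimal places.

Update rule: p ← p + [c·p·(1−p) − e·p]·Δt with Δt = 0.5.
t = 0.5: p = 0.22000 + (+0.07170) = 0.29170
t = 1: p = 0.29170 + (+0.08137) = 0.37306
t = 1.5: p = 0.37306 + (+0.08418) = 0.45724
t = 2: p = 0.45724 + (+0.07796) = 0.53521
t = 2.5: p = 0.53521 + (+0.06393) = 0.59913

0.599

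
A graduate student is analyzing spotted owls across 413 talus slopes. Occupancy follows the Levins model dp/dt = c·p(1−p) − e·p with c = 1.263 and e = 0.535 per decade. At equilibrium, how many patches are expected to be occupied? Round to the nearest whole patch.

238

p* = 1 − e/c = 1 − 0.535/1.263 = 0.5764.
Expected occupied patches = N × p* = 413 × 0.5764 = 238.06 ≈ 238.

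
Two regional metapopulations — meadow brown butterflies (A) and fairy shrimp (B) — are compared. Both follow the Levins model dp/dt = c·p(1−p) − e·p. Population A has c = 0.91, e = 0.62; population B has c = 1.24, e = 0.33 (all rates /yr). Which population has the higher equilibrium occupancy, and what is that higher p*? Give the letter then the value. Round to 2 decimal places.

B, 0.73

A: p*_A = 1 − 0.62/0.91 = 0.3187.
B: p*_B = 1 − 0.33/1.24 = 0.7339.
B is higher at 0.7339.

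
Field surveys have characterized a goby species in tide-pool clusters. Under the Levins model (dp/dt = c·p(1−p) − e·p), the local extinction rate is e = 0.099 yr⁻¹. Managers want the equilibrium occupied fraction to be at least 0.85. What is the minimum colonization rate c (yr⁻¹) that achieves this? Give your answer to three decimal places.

p* = 1 − e/c ≥ 0.85 requires e/c ≤ 0.1500, i.e. c ≥ e/0.1500.
c_min = 0.099/0.1500 = 0.6600.

0.660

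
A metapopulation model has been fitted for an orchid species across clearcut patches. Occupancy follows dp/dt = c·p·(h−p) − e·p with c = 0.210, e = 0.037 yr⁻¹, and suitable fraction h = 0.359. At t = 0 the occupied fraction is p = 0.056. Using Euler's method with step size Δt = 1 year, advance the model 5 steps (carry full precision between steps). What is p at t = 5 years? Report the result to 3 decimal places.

0.064

Update rule: p ← p + [c·p·(h−p) − e·p]·Δt with Δt = 1.
  1  |  dp/dt·Δt = +0.001491  |  p_1 = 0.057491
  2  |  dp/dt·Δt = +0.001513  |  p_2 = 0.059004
  3  |  dp/dt·Δt = +0.001534  |  p_3 = 0.060538
  4  |  dp/dt·Δt = +0.001554  |  p_4 = 0.062093
  5  |  dp/dt·Δt = +0.001574  |  p_5 = 0.063667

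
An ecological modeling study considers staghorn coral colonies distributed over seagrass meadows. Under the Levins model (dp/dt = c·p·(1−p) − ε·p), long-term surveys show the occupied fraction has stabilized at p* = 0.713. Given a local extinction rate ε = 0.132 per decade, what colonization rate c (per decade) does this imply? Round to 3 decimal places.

0.460

At equilibrium c(1−p*) = ε, so c = ε/(1−p*).
c = 0.132/(1 − 0.713) = 0.132/0.2870 = 0.4599.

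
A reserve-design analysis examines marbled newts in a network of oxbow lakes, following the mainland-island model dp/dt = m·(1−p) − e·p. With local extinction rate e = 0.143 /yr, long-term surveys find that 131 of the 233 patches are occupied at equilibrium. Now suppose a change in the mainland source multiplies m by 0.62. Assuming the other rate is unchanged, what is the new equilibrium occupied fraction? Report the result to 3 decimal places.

Observed p* = 131/233 = 0.56223.
Balance m(1−p*) = e·p* gives m = e·p*/(1−p*) = 0.143×0.56223/0.43777 = 0.18366.
New p* = m/(m+e) = 0.11387/(0.11387+0.14300) = 0.44330.

0.443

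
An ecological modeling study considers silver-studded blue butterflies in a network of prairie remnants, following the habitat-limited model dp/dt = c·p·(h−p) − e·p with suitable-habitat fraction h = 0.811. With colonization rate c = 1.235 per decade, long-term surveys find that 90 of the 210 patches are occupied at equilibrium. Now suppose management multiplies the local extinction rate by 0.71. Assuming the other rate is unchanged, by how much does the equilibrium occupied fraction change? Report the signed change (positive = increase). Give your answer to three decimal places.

0.111

Observed p* = 90/210 = 0.42857.
Balance c(h−p*) = e gives e = 1.235×(0.811 − 0.42857) = 0.47230.
New p* = 0.811 − e/c = 0.811 − 0.33533/1.23500 = 0.53948.
Δp* = 0.53948 − 0.42857 = +0.11091.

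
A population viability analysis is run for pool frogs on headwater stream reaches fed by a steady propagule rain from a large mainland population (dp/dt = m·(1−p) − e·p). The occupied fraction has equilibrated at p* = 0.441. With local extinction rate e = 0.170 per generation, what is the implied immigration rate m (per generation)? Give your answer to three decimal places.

At equilibrium m(1−p*) = e·p*, so m = e·p*/(1−p*).
m = 0.170 × 0.441 / 0.5590 = 0.0750/0.5590 = 0.1341.

0.134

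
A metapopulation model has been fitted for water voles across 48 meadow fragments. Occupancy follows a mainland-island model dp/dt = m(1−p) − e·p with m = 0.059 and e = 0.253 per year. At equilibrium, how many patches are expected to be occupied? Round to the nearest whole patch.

9

p* = m/(m+e) = 0.059/0.3120 = 0.1891.
Expected occupied patches = N × p* = 48 × 0.1891 = 9.08 ≈ 9.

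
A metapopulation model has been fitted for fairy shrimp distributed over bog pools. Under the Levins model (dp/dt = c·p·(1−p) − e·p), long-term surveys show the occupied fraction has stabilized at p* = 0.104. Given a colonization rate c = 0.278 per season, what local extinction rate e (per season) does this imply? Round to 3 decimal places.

At equilibrium c(1−p*) = e.
e = 0.278 × (1 − 0.104) = 0.278 × 0.8960 = 0.2491.

0.249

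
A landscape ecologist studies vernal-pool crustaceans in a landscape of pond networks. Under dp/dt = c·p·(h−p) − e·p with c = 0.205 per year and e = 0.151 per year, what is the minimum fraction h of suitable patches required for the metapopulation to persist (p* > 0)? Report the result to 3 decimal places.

p* = h − e/c is positive only when h > e/c.
h_min = e/c = 0.151/0.205 = 0.7366.

0.737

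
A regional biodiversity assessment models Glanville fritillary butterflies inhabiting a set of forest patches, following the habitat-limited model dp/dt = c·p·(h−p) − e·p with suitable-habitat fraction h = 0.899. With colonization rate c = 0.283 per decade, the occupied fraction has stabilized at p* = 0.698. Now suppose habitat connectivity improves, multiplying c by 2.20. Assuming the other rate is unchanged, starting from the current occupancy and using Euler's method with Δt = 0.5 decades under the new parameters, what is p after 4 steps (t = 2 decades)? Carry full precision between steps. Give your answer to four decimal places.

Balance c(h−p*) = e gives e = 0.283×(0.899 − 0.69800) = 0.05688.
Starting from p₀ = 0.69800; update p ← p + (dp/dt)·Δt with the new parameters.
p: 0.69800 → 0.72182  (Δp = +0.02382)
p: 0.72182 → 0.74111  (Δp = +0.01928)
p: 0.74111 → 0.75645  (Δp = +0.01535)
p: 0.75645 → 0.76851  (Δp = +0.01205)

0.7685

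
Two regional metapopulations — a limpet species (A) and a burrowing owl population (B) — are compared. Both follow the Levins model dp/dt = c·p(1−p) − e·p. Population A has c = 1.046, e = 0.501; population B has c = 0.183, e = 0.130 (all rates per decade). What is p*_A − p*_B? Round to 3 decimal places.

A: p*_A = 1 − 0.501/1.046 = 0.5210.
B: p*_B = 1 − 0.130/0.183 = 0.2896.
p*_A − p*_B = 0.5210 − 0.2896 = 0.2314.

0.231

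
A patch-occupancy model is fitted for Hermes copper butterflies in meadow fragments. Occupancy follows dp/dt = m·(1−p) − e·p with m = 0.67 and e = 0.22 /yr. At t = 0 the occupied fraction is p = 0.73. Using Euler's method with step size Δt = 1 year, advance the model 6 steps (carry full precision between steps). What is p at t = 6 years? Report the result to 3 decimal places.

Update rule: p ← p + [m·(1−p) − e·p]·Δt with Δt = 1.
step 1: Δp = +0.02030, p = 0.75030
step 2: Δp = +0.00223, p = 0.75253
step 3: Δp = +0.00025, p = 0.75278
step 4: Δp = +0.00003, p = 0.75281
step 5: Δp = +0.00000, p = 0.75281
step 6: Δp = +0.00000, p = 0.75281

0.753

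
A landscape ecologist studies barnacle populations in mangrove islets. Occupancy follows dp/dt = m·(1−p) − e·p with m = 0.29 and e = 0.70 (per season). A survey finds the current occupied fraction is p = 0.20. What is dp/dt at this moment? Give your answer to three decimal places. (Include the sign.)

0.092

Colonization term: m·(1−p) = 0.29×0.8000 = 0.23200.
Extinction term: e·p = 0.14000.
dp/dt = 0.23200 − 0.14000 = 0.09200.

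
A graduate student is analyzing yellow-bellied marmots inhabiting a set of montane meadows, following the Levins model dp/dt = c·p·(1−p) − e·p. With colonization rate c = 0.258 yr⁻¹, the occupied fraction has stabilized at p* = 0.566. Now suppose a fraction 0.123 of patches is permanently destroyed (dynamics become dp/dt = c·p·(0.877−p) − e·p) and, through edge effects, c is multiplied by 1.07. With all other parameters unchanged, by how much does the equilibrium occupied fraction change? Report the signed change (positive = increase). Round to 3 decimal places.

-0.095

Balance c(1−p*) = e gives e = 0.258×(1 − 0.56600) = 0.11197.
New p* = 0.877 − e/c = 0.877 − 0.11197/0.27606 = 0.47140.
Δp* = 0.47140 − 0.56600 = -0.09460.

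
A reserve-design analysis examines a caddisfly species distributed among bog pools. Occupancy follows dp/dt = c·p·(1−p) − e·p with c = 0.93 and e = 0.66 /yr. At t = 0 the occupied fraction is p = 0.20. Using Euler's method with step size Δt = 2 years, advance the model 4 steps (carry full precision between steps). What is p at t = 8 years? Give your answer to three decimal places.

Update rule: p ← p + [c·p·(1−p) − e·p]·Δt with Δt = 2.
step 1: Δp = +0.03360, p = 0.23360
step 2: Δp = +0.02465, p = 0.25825
step 3: Δp = +0.01541, p = 0.27365
step 4: Δp = +0.00848, p = 0.28214

0.282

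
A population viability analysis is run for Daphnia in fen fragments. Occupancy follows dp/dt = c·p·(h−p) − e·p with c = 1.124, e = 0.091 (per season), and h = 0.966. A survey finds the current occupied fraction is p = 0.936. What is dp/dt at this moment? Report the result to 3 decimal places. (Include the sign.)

-0.054

Colonization term: c·p·(h−p) = 1.124×0.936×0.0300 = 0.03156.
Extinction term: e·p = 0.08518.
dp/dt = 0.03156 − 0.08518 = -0.05361.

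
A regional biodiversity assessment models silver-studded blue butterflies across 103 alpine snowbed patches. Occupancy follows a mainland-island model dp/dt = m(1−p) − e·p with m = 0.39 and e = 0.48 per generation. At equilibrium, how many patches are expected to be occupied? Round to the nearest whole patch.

46

p* = m/(m+e) = 0.39/0.8700 = 0.4483.
Expected occupied patches = N × p* = 103 × 0.4483 = 46.17 ≈ 46.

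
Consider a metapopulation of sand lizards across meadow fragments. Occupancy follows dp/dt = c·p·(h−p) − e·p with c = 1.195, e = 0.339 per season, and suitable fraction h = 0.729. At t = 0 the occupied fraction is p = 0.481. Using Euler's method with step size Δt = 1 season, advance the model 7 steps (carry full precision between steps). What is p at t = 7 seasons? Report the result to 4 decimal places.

Update rule: p ← p + [c·p·(h−p) − e·p]·Δt with Δt = 1.
step 1: Δp = -0.02051, p = 0.46049
step 2: Δp = -0.00835, p = 0.45214
step 3: Δp = -0.00369, p = 0.44845
step 4: Δp = -0.00168, p = 0.44677
step 5: Δp = -0.00078, p = 0.44600
step 6: Δp = -0.00036, p = 0.44563
step 7: Δp = -0.00017, p = 0.44547

0.4455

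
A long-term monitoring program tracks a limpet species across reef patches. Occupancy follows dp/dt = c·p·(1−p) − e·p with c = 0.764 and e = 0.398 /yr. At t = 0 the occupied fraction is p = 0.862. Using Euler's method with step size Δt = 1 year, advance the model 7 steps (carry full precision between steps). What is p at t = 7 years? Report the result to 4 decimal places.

0.4849

Update rule: p ← p + [c·p·(1−p) − e·p]·Δt with Δt = 1.
t = 1: p = 0.86200 + (-0.25219) = 0.60981
t = 2: p = 0.60981 + (-0.06091) = 0.54889
t = 3: p = 0.54889 + (-0.02929) = 0.51961
t = 4: p = 0.51961 + (-0.01610) = 0.50351
t = 5: p = 0.50351 + (-0.00941) = 0.49410
t = 6: p = 0.49410 + (-0.00568) = 0.48842
t = 7: p = 0.48842 + (-0.00349) = 0.48493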